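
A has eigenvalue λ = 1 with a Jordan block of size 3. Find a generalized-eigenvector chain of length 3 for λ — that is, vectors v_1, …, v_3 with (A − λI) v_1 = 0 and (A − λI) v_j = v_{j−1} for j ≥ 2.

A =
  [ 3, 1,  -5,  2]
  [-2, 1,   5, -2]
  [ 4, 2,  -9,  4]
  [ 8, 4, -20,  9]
A Jordan chain for λ = 1 of length 3:
v_1 = (-2, 0, -4, -8)ᵀ
v_2 = (2, -2, 4, 8)ᵀ
v_3 = (1, 0, 0, 0)ᵀ

Let N = A − (1)·I. We want v_3 with N^3 v_3 = 0 but N^2 v_3 ≠ 0; then v_{j-1} := N · v_j for j = 3, …, 2.

Pick v_3 = (1, 0, 0, 0)ᵀ.
Then v_2 = N · v_3 = (2, -2, 4, 8)ᵀ.
Then v_1 = N · v_2 = (-2, 0, -4, -8)ᵀ.

Sanity check: (A − (1)·I) v_1 = (0, 0, 0, 0)ᵀ = 0. ✓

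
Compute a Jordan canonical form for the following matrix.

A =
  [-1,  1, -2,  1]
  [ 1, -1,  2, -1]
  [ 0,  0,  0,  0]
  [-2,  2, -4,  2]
J_2(0) ⊕ J_1(0) ⊕ J_1(0)

The characteristic polynomial is
  det(x·I − A) = x^4

Eigenvalues and multiplicities (the geometric multiplicity of λ is n − rank(A − λI), which equals the number of Jordan blocks for λ):
  λ = 0: algebraic multiplicity = 4, geometric multiplicity = 3

Determining the block sizes for each eigenvalue:
  λ = 0: 3 blocks summing to 4 forces exactly one block of size 2 and the rest size 1 → block sizes [2, 1, 1]

Assembling the blocks gives a Jordan form
J =
  [0, 1, 0, 0]
  [0, 0, 0, 0]
  [0, 0, 0, 0]
  [0, 0, 0, 0]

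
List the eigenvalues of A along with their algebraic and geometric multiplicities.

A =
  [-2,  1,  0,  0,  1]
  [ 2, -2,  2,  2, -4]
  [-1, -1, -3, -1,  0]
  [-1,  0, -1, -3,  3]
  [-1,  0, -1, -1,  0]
λ = -2: alg = 5, geom = 2

Step 1 — factor the characteristic polynomial to read off the algebraic multiplicities:
  χ_A(x) = (x + 2)^5

Step 2 — compute geometric multiplicities via the rank-nullity identity g(λ) = n − rank(A − λI):
  rank(A − (-2)·I) = 3, so dim ker(A − (-2)·I) = n − 3 = 2

Summary:
  λ = -2: algebraic multiplicity = 5, geometric multiplicity = 2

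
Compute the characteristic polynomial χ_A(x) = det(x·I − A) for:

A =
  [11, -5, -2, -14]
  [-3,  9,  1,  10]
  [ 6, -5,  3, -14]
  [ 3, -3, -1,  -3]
x^4 - 20*x^3 + 150*x^2 - 500*x + 625

Expanding det(x·I − A) (e.g. by cofactor expansion or by noting that A is similar to its Jordan form J, which has the same characteristic polynomial as A) gives
  χ_A(x) = x^4 - 20*x^3 + 150*x^2 - 500*x + 625
which factors as (x - 5)^4. The eigenvalues (with algebraic multiplicities) are λ = 5 with multiplicity 4.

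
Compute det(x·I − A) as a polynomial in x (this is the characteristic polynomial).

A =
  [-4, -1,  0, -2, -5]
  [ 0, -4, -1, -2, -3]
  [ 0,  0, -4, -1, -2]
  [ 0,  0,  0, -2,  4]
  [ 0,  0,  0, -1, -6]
x^5 + 20*x^4 + 160*x^3 + 640*x^2 + 1280*x + 1024

Expanding det(x·I − A) (e.g. by cofactor expansion or by noting that A is similar to its Jordan form J, which has the same characteristic polynomial as A) gives
  χ_A(x) = x^5 + 20*x^4 + 160*x^3 + 640*x^2 + 1280*x + 1024
which factors as (x + 4)^5. The eigenvalues (with algebraic multiplicities) are λ = -4 with multiplicity 5.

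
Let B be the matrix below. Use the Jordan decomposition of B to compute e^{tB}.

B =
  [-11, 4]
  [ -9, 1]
e^{tB} =
  [-6*t*exp(-5*t) + exp(-5*t), 4*t*exp(-5*t)]
  [-9*t*exp(-5*t), 6*t*exp(-5*t) + exp(-5*t)]

Strategy: write B = P · J · P⁻¹ where J is a Jordan canonical form, so e^{tB} = P · e^{tJ} · P⁻¹, and e^{tJ} can be computed block-by-block.

B has Jordan form
J =
  [-5,  1]
  [ 0, -5]
(up to reordering of blocks).

Per-block formulas:
  For a 2×2 Jordan block J_2(-5): exp(t · J_2(-5)) = e^(-5t)·(I + t·N), where N is the 2×2 nilpotent shift.

After assembling e^{tJ} and conjugating by P, we get:

e^{tB} =
  [-6*t*exp(-5*t) + exp(-5*t), 4*t*exp(-5*t)]
  [-9*t*exp(-5*t), 6*t*exp(-5*t) + exp(-5*t)]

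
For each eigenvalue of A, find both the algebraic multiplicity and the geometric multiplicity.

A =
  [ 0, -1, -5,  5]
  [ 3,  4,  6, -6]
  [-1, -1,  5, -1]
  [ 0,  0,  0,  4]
λ = 1: alg = 1, geom = 1; λ = 4: alg = 3, geom = 2

Step 1 — factor the characteristic polynomial to read off the algebraic multiplicities:
  χ_A(x) = (x - 4)^3*(x - 1)

Step 2 — compute geometric multiplicities via the rank-nullity identity g(λ) = n − rank(A − λI):
  rank(A − (1)·I) = 3, so dim ker(A − (1)·I) = n − 3 = 1
  rank(A − (4)·I) = 2, so dim ker(A − (4)·I) = n − 2 = 2

Summary:
  λ = 1: algebraic multiplicity = 1, geometric multiplicity = 1
  λ = 4: algebraic multiplicity = 3, geometric multiplicity = 2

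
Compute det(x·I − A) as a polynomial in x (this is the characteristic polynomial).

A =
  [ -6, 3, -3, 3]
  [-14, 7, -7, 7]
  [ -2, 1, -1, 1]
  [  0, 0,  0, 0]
x^4

Expanding det(x·I − A) (e.g. by cofactor expansion or by noting that A is similar to its Jordan form J, which has the same characteristic polynomial as A) gives
  χ_A(x) = x^4
which factors as x^4. The eigenvalues (with algebraic multiplicities) are λ = 0 with multiplicity 4.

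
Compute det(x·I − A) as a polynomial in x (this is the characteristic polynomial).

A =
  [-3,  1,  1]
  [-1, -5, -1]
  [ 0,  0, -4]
x^3 + 12*x^2 + 48*x + 64

Expanding det(x·I − A) (e.g. by cofactor expansion or by noting that A is similar to its Jordan form J, which has the same characteristic polynomial as A) gives
  χ_A(x) = x^3 + 12*x^2 + 48*x + 64
which factors as (x + 4)^3. The eigenvalues (with algebraic multiplicities) are λ = -4 with multiplicity 3.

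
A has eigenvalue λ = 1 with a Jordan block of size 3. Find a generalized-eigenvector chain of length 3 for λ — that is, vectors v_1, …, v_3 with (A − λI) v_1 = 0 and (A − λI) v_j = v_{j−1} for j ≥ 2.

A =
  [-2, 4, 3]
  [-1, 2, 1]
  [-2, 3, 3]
A Jordan chain for λ = 1 of length 3:
v_1 = (-1, 0, -1)ᵀ
v_2 = (-3, -1, -2)ᵀ
v_3 = (1, 0, 0)ᵀ

Let N = A − (1)·I. We want v_3 with N^3 v_3 = 0 but N^2 v_3 ≠ 0; then v_{j-1} := N · v_j for j = 3, …, 2.

Pick v_3 = (1, 0, 0)ᵀ.
Then v_2 = N · v_3 = (-3, -1, -2)ᵀ.
Then v_1 = N · v_2 = (-1, 0, -1)ᵀ.

Sanity check: (A − (1)·I) v_1 = (0, 0, 0)ᵀ = 0. ✓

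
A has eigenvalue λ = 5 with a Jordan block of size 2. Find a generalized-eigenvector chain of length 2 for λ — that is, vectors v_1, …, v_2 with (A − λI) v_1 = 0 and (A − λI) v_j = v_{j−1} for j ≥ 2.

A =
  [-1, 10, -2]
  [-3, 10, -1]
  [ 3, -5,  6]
A Jordan chain for λ = 5 of length 2:
v_1 = (-6, -3, 3)ᵀ
v_2 = (1, 0, 0)ᵀ

Let N = A − (5)·I. We want v_2 with N^2 v_2 = 0 but N^1 v_2 ≠ 0; then v_{j-1} := N · v_j for j = 2, …, 2.

Pick v_2 = (1, 0, 0)ᵀ.
Then v_1 = N · v_2 = (-6, -3, 3)ᵀ.

Sanity check: (A − (5)·I) v_1 = (0, 0, 0)ᵀ = 0. ✓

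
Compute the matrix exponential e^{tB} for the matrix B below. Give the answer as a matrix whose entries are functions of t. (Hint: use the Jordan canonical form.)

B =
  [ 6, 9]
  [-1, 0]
e^{tB} =
  [3*t*exp(3*t) + exp(3*t), 9*t*exp(3*t)]
  [-t*exp(3*t), -3*t*exp(3*t) + exp(3*t)]

Strategy: write B = P · J · P⁻¹ where J is a Jordan canonical form, so e^{tB} = P · e^{tJ} · P⁻¹, and e^{tJ} can be computed block-by-block.

B has Jordan form
J =
  [3, 1]
  [0, 3]
(up to reordering of blocks).

Per-block formulas:
  For a 2×2 Jordan block J_2(3): exp(t · J_2(3)) = e^(3t)·(I + t·N), where N is the 2×2 nilpotent shift.

After assembling e^{tJ} and conjugating by P, we get:

e^{tB} =
  [3*t*exp(3*t) + exp(3*t), 9*t*exp(3*t)]
  [-t*exp(3*t), -3*t*exp(3*t) + exp(3*t)]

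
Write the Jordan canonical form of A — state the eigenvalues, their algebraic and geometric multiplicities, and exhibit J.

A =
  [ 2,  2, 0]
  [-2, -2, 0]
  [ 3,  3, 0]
J_2(0) ⊕ J_1(0)

The characteristic polynomial is
  det(x·I − A) = x^3

Eigenvalues and multiplicities (the geometric multiplicity of λ is n − rank(A − λI), which equals the number of Jordan blocks for λ):
  λ = 0: algebraic multiplicity = 3, geometric multiplicity = 2

Determining the block sizes for each eigenvalue:
  λ = 0: 2 blocks summing to 3 forces exactly one block of size 2 and the rest size 1 → block sizes [2, 1]

Assembling the blocks gives a Jordan form
J =
  [0, 1, 0]
  [0, 0, 0]
  [0, 0, 0]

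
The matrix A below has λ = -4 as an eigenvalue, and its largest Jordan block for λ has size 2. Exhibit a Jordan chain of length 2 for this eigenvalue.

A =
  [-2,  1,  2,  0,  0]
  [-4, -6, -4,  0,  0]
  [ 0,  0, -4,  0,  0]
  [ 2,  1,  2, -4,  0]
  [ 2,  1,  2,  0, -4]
A Jordan chain for λ = -4 of length 2:
v_1 = (2, -4, 0, 2, 2)ᵀ
v_2 = (1, 0, 0, 0, 0)ᵀ

Let N = A − (-4)·I. We want v_2 with N^2 v_2 = 0 but N^1 v_2 ≠ 0; then v_{j-1} := N · v_j for j = 2, …, 2.

Pick v_2 = (1, 0, 0, 0, 0)ᵀ.
Then v_1 = N · v_2 = (2, -4, 0, 2, 2)ᵀ.

Sanity check: (A − (-4)·I) v_1 = (0, 0, 0, 0, 0)ᵀ = 0. ✓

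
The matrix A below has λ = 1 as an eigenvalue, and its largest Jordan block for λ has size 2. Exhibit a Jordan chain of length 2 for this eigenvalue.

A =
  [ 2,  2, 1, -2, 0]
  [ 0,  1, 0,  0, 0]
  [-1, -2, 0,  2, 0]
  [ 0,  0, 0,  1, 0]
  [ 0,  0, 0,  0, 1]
A Jordan chain for λ = 1 of length 2:
v_1 = (1, 0, -1, 0, 0)ᵀ
v_2 = (1, 0, 0, 0, 0)ᵀ

Let N = A − (1)·I. We want v_2 with N^2 v_2 = 0 but N^1 v_2 ≠ 0; then v_{j-1} := N · v_j for j = 2, …, 2.

Pick v_2 = (1, 0, 0, 0, 0)ᵀ.
Then v_1 = N · v_2 = (1, 0, -1, 0, 0)ᵀ.

Sanity check: (A − (1)·I) v_1 = (0, 0, 0, 0, 0)ᵀ = 0. ✓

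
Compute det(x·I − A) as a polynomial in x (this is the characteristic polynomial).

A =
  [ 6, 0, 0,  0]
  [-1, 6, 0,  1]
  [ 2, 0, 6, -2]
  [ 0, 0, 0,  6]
x^4 - 24*x^3 + 216*x^2 - 864*x + 1296

Expanding det(x·I − A) (e.g. by cofactor expansion or by noting that A is similar to its Jordan form J, which has the same characteristic polynomial as A) gives
  χ_A(x) = x^4 - 24*x^3 + 216*x^2 - 864*x + 1296
which factors as (x - 6)^4. The eigenvalues (with algebraic multiplicities) are λ = 6 with multiplicity 4.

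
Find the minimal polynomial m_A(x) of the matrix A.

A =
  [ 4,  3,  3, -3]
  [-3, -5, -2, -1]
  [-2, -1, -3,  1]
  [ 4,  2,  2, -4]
x^3 + 6*x^2 + 12*x + 8

The characteristic polynomial is χ_A(x) = (x + 2)^4, so the eigenvalues are known. The minimal polynomial is
  m_A(x) = Π_λ (x − λ)^{k_λ}
where k_λ is the size of the *largest* Jordan block for λ (equivalently, the smallest k with (A − λI)^k v = 0 for every generalised eigenvector v of λ).

  λ = -2: largest Jordan block has size 3, contributing (x + 2)^3

So m_A(x) = (x + 2)^3 = x^3 + 6*x^2 + 12*x + 8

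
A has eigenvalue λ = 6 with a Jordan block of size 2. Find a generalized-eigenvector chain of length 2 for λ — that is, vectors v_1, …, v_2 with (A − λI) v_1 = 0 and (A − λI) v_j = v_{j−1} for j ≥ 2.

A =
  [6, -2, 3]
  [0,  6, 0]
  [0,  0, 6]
A Jordan chain for λ = 6 of length 2:
v_1 = (-2, 0, 0)ᵀ
v_2 = (0, 1, 0)ᵀ

Let N = A − (6)·I. We want v_2 with N^2 v_2 = 0 but N^1 v_2 ≠ 0; then v_{j-1} := N · v_j for j = 2, …, 2.

Pick v_2 = (0, 1, 0)ᵀ.
Then v_1 = N · v_2 = (-2, 0, 0)ᵀ.

Sanity check: (A − (6)·I) v_1 = (0, 0, 0)ᵀ = 0. ✓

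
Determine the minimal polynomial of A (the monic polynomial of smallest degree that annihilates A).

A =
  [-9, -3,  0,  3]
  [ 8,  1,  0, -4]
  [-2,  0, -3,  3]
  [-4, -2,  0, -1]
x^2 + 6*x + 9

The characteristic polynomial is χ_A(x) = (x + 3)^4, so the eigenvalues are known. The minimal polynomial is
  m_A(x) = Π_λ (x − λ)^{k_λ}
where k_λ is the size of the *largest* Jordan block for λ (equivalently, the smallest k with (A − λI)^k v = 0 for every generalised eigenvector v of λ).

  λ = -3: largest Jordan block has size 2, contributing (x + 3)^2

So m_A(x) = (x + 3)^2 = x^2 + 6*x + 9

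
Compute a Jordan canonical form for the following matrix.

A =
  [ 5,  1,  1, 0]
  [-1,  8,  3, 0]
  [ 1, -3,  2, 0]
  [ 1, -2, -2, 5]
J_3(5) ⊕ J_1(5)

The characteristic polynomial is
  det(x·I − A) = x^4 - 20*x^3 + 150*x^2 - 500*x + 625 = (x - 5)^4

Eigenvalues and multiplicities (the geometric multiplicity of λ is n − rank(A − λI), which equals the number of Jordan blocks for λ):
  λ = 5: algebraic multiplicity = 4, geometric multiplicity = 2

Determining the block sizes for each eigenvalue:
  λ = 5: with am = 4 and gm = 2, the partition is not yet determined (e.g. several partitions of 4 into 2 parts exist). Let N = A − (5)·I. Computing rank(N^1) = 2, rank(N^2) = 1, rank(N^3) = 0; the number of blocks of size ≥ j is rank(N^{j−1}) − rank(N^j), giving [2, 1, 1]. So we have 1 block(s) of size 3, 1 block(s) of size 1 → block sizes [3, 1]

Assembling the blocks gives a Jordan form
J =
  [5, 1, 0, 0]
  [0, 5, 1, 0]
  [0, 0, 5, 0]
  [0, 0, 0, 5]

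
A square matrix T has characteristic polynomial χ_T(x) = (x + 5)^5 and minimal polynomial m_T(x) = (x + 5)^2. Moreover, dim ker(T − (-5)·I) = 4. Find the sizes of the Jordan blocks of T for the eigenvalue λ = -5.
Block sizes for λ = -5: [2, 1, 1, 1]

Step 1 — from the characteristic polynomial, algebraic multiplicity of λ = -5 is 5. From dim ker(T − (-5)·I) = 4, there are exactly 4 Jordan blocks for λ = -5.
Step 2 — from the minimal polynomial, the factor (x + 5)^2 tells us the largest block for λ = -5 has size 2.
Step 3 — with total size 5, 4 blocks, and largest block 2, the block sizes (in nonincreasing order) are [2, 1, 1, 1].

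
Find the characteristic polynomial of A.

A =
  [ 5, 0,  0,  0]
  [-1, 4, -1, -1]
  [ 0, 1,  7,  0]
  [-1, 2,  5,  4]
x^4 - 20*x^3 + 150*x^2 - 500*x + 625

Expanding det(x·I − A) (e.g. by cofactor expansion or by noting that A is similar to its Jordan form J, which has the same characteristic polynomial as A) gives
  χ_A(x) = x^4 - 20*x^3 + 150*x^2 - 500*x + 625
which factors as (x - 5)^4. The eigenvalues (with algebraic multiplicities) are λ = 5 with multiplicity 4.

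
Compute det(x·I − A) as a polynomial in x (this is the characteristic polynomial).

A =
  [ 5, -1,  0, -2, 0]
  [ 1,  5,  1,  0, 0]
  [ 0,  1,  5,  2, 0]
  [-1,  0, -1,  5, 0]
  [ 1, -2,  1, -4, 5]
x^5 - 25*x^4 + 250*x^3 - 1250*x^2 + 3125*x - 3125

Expanding det(x·I − A) (e.g. by cofactor expansion or by noting that A is similar to its Jordan form J, which has the same characteristic polynomial as A) gives
  χ_A(x) = x^5 - 25*x^4 + 250*x^3 - 1250*x^2 + 3125*x - 3125
which factors as (x - 5)^5. The eigenvalues (with algebraic multiplicities) are λ = 5 with multiplicity 5.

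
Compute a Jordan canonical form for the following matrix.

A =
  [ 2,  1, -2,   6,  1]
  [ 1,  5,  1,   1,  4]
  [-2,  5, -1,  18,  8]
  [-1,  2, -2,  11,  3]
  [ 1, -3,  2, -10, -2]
J_3(3) ⊕ J_2(3)

The characteristic polynomial is
  det(x·I − A) = x^5 - 15*x^4 + 90*x^3 - 270*x^2 + 405*x - 243 = (x - 3)^5

Eigenvalues and multiplicities (the geometric multiplicity of λ is n − rank(A − λI), which equals the number of Jordan blocks for λ):
  λ = 3: algebraic multiplicity = 5, geometric multiplicity = 2

Determining the block sizes for each eigenvalue:
  λ = 3: with am = 5 and gm = 2, the partition is not yet determined (e.g. several partitions of 5 into 2 parts exist). Let N = A − (3)·I. Computing rank(N^1) = 3, rank(N^2) = 1, rank(N^3) = 0; the number of blocks of size ≥ j is rank(N^{j−1}) − rank(N^j), giving [2, 2, 1]. So we have 1 block(s) of size 3, 1 block(s) of size 2 → block sizes [3, 2]

Assembling the blocks gives a Jordan form
J =
  [3, 1, 0, 0, 0]
  [0, 3, 1, 0, 0]
  [0, 0, 3, 0, 0]
  [0, 0, 0, 3, 1]
  [0, 0, 0, 0, 3]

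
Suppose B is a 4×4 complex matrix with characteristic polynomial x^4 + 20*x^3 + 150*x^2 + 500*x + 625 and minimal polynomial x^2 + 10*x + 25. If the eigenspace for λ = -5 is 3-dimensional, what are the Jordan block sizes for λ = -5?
Block sizes for λ = -5: [2, 1, 1]

Step 1 — from the characteristic polynomial, algebraic multiplicity of λ = -5 is 4. From dim ker(B − (-5)·I) = 3, there are exactly 3 Jordan blocks for λ = -5.
Step 2 — from the minimal polynomial, the factor (x + 5)^2 tells us the largest block for λ = -5 has size 2.
Step 3 — with total size 4, 3 blocks, and largest block 2, the block sizes (in nonincreasing order) are [2, 1, 1].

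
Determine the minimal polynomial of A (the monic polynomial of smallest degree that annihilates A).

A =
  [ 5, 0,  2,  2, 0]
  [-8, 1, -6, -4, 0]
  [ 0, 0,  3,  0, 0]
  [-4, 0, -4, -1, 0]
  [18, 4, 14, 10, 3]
x^2 - 4*x + 3

The characteristic polynomial is χ_A(x) = (x - 3)^3*(x - 1)^2, so the eigenvalues are known. The minimal polynomial is
  m_A(x) = Π_λ (x − λ)^{k_λ}
where k_λ is the size of the *largest* Jordan block for λ (equivalently, the smallest k with (A − λI)^k v = 0 for every generalised eigenvector v of λ).

  λ = 1: largest Jordan block has size 1, contributing (x − 1)
  λ = 3: largest Jordan block has size 1, contributing (x − 3)

So m_A(x) = (x - 3)*(x - 1) = x^2 - 4*x + 3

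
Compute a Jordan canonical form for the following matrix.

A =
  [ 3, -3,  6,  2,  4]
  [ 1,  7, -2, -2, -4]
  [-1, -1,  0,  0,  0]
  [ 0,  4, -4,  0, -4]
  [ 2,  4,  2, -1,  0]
J_2(2) ⊕ J_2(2) ⊕ J_1(2)

The characteristic polynomial is
  det(x·I − A) = x^5 - 10*x^4 + 40*x^3 - 80*x^2 + 80*x - 32 = (x - 2)^5

Eigenvalues and multiplicities (the geometric multiplicity of λ is n − rank(A − λI), which equals the number of Jordan blocks for λ):
  λ = 2: algebraic multiplicity = 5, geometric multiplicity = 3

Determining the block sizes for each eigenvalue:
  λ = 2: with am = 5 and gm = 3, the partition is not yet determined (e.g. several partitions of 5 into 3 parts exist). Let N = A − (2)·I. Computing rank(N^1) = 2, rank(N^2) = 0; the number of blocks of size ≥ j is rank(N^{j−1}) − rank(N^j), giving [3, 2]. So we have 2 block(s) of size 2, 1 block(s) of size 1 → block sizes [2, 2, 1]

Assembling the blocks gives a Jordan form
J =
  [2, 1, 0, 0, 0]
  [0, 2, 0, 0, 0]
  [0, 0, 2, 1, 0]
  [0, 0, 0, 2, 0]
  [0, 0, 0, 0, 2]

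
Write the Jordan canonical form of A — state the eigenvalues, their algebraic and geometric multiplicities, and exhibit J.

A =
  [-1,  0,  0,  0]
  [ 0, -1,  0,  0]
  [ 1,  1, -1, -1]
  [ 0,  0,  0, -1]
J_2(-1) ⊕ J_1(-1) ⊕ J_1(-1)

The characteristic polynomial is
  det(x·I − A) = x^4 + 4*x^3 + 6*x^2 + 4*x + 1 = (x + 1)^4

Eigenvalues and multiplicities (the geometric multiplicity of λ is n − rank(A − λI), which equals the number of Jordan blocks for λ):
  λ = -1: algebraic multiplicity = 4, geometric multiplicity = 3

Determining the block sizes for each eigenvalue:
  λ = -1: 3 blocks summing to 4 forces exactly one block of size 2 and the rest size 1 → block sizes [2, 1, 1]

Assembling the blocks gives a Jordan form
J =
  [-1,  1,  0,  0]
  [ 0, -1,  0,  0]
  [ 0,  0, -1,  0]
  [ 0,  0,  0, -1]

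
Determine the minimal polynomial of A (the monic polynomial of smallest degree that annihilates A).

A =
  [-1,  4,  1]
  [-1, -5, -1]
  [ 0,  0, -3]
x^3 + 9*x^2 + 27*x + 27

The characteristic polynomial is χ_A(x) = (x + 3)^3, so the eigenvalues are known. The minimal polynomial is
  m_A(x) = Π_λ (x − λ)^{k_λ}
where k_λ is the size of the *largest* Jordan block for λ (equivalently, the smallest k with (A − λI)^k v = 0 for every generalised eigenvector v of λ).

  λ = -3: largest Jordan block has size 3, contributing (x + 3)^3

So m_A(x) = (x + 3)^3 = x^3 + 9*x^2 + 27*x + 27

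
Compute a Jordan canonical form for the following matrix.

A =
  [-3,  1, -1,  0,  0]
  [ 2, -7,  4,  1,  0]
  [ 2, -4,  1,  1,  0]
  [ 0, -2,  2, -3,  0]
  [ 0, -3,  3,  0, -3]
J_2(-3) ⊕ J_2(-3) ⊕ J_1(-3)

The characteristic polynomial is
  det(x·I − A) = x^5 + 15*x^4 + 90*x^3 + 270*x^2 + 405*x + 243 = (x + 3)^5

Eigenvalues and multiplicities (the geometric multiplicity of λ is n − rank(A − λI), which equals the number of Jordan blocks for λ):
  λ = -3: algebraic multiplicity = 5, geometric multiplicity = 3

Determining the block sizes for each eigenvalue:
  λ = -3: with am = 5 and gm = 3, the partition is not yet determined (e.g. several partitions of 5 into 3 parts exist). Let N = A − (-3)·I. Computing rank(N^1) = 2, rank(N^2) = 0; the number of blocks of size ≥ j is rank(N^{j−1}) − rank(N^j), giving [3, 2]. So we have 2 block(s) of size 2, 1 block(s) of size 1 → block sizes [2, 2, 1]

Assembling the blocks gives a Jordan form
J =
  [-3,  1,  0,  0,  0]
  [ 0, -3,  0,  0,  0]
  [ 0,  0, -3,  1,  0]
  [ 0,  0,  0, -3,  0]
  [ 0,  0,  0,  0, -3]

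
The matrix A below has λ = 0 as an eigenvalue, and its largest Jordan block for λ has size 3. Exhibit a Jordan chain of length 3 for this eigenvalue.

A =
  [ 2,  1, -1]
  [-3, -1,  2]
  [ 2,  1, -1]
A Jordan chain for λ = 0 of length 3:
v_1 = (-1, 1, -1)ᵀ
v_2 = (2, -3, 2)ᵀ
v_3 = (1, 0, 0)ᵀ

Let N = A − (0)·I. We want v_3 with N^3 v_3 = 0 but N^2 v_3 ≠ 0; then v_{j-1} := N · v_j for j = 3, …, 2.

Pick v_3 = (1, 0, 0)ᵀ.
Then v_2 = N · v_3 = (2, -3, 2)ᵀ.
Then v_1 = N · v_2 = (-1, 1, -1)ᵀ.

Sanity check: (A − (0)·I) v_1 = (0, 0, 0)ᵀ = 0. ✓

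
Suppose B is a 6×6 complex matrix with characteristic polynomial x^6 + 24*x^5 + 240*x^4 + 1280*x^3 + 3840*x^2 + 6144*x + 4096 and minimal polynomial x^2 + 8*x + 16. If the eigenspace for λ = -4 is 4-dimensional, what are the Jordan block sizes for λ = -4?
Block sizes for λ = -4: [2, 2, 1, 1]

Step 1 — from the characteristic polynomial, algebraic multiplicity of λ = -4 is 6. From dim ker(B − (-4)·I) = 4, there are exactly 4 Jordan blocks for λ = -4.
Step 2 — from the minimal polynomial, the factor (x + 4)^2 tells us the largest block for λ = -4 has size 2.
Step 3 — with total size 6, 4 blocks, and largest block 2, the block sizes (in nonincreasing order) are [2, 2, 1, 1].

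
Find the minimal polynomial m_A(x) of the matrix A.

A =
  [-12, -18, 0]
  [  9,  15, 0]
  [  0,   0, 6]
x^2 - 3*x - 18

The characteristic polynomial is χ_A(x) = (x - 6)^2*(x + 3), so the eigenvalues are known. The minimal polynomial is
  m_A(x) = Π_λ (x − λ)^{k_λ}
where k_λ is the size of the *largest* Jordan block for λ (equivalently, the smallest k with (A − λI)^k v = 0 for every generalised eigenvector v of λ).

  λ = -3: largest Jordan block has size 1, contributing (x + 3)
  λ = 6: largest Jordan block has size 1, contributing (x − 6)

So m_A(x) = (x - 6)*(x + 3) = x^2 - 3*x - 18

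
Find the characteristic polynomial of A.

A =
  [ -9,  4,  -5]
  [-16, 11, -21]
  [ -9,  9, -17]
x^3 + 15*x^2 + 75*x + 125

Expanding det(x·I − A) (e.g. by cofactor expansion or by noting that A is similar to its Jordan form J, which has the same characteristic polynomial as A) gives
  χ_A(x) = x^3 + 15*x^2 + 75*x + 125
which factors as (x + 5)^3. The eigenvalues (with algebraic multiplicities) are λ = -5 with multiplicity 3.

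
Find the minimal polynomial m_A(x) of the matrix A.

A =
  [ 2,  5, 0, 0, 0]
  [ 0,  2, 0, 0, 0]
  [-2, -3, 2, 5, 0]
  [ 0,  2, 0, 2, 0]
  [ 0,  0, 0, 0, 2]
x^2 - 4*x + 4

The characteristic polynomial is χ_A(x) = (x - 2)^5, so the eigenvalues are known. The minimal polynomial is
  m_A(x) = Π_λ (x − λ)^{k_λ}
where k_λ is the size of the *largest* Jordan block for λ (equivalently, the smallest k with (A − λI)^k v = 0 for every generalised eigenvector v of λ).

  λ = 2: largest Jordan block has size 2, contributing (x − 2)^2

So m_A(x) = (x - 2)^2 = x^2 - 4*x + 4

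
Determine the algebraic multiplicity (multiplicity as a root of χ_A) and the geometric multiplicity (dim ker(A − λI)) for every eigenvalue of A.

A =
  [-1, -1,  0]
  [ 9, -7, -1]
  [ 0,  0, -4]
λ = -4: alg = 3, geom = 1

Step 1 — factor the characteristic polynomial to read off the algebraic multiplicities:
  χ_A(x) = (x + 4)^3

Step 2 — compute geometric multiplicities via the rank-nullity identity g(λ) = n − rank(A − λI):
  rank(A − (-4)·I) = 2, so dim ker(A − (-4)·I) = n − 2 = 1

Summary:
  λ = -4: algebraic multiplicity = 3, geometric multiplicity = 1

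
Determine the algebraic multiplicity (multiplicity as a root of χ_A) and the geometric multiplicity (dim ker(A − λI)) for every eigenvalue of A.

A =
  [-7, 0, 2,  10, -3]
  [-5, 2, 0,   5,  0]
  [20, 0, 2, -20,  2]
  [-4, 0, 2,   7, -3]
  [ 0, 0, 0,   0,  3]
λ = -3: alg = 1, geom = 1; λ = 2: alg = 2, geom = 2; λ = 3: alg = 2, geom = 1

Step 1 — factor the characteristic polynomial to read off the algebraic multiplicities:
  χ_A(x) = (x - 3)^2*(x - 2)^2*(x + 3)

Step 2 — compute geometric multiplicities via the rank-nullity identity g(λ) = n − rank(A − λI):
  rank(A − (-3)·I) = 4, so dim ker(A − (-3)·I) = n − 4 = 1
  rank(A − (2)·I) = 3, so dim ker(A − (2)·I) = n − 3 = 2
  rank(A − (3)·I) = 4, so dim ker(A − (3)·I) = n − 4 = 1

Summary:
  λ = -3: algebraic multiplicity = 1, geometric multiplicity = 1
  λ = 2: algebraic multiplicity = 2, geometric multiplicity = 2
  λ = 3: algebraic multiplicity = 2, geometric multiplicity = 1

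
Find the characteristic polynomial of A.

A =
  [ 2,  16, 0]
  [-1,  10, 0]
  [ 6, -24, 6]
x^3 - 18*x^2 + 108*x - 216

Expanding det(x·I − A) (e.g. by cofactor expansion or by noting that A is similar to its Jordan form J, which has the same characteristic polynomial as A) gives
  χ_A(x) = x^3 - 18*x^2 + 108*x - 216
which factors as (x - 6)^3. The eigenvalues (with algebraic multiplicities) are λ = 6 with multiplicity 3.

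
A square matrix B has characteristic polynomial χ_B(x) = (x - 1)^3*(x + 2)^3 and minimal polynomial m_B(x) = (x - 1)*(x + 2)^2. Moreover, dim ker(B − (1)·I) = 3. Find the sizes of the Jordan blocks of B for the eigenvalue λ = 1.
Block sizes for λ = 1: [1, 1, 1]

Step 1 — from the characteristic polynomial, algebraic multiplicity of λ = 1 is 3. From dim ker(B − (1)·I) = 3, there are exactly 3 Jordan blocks for λ = 1.
Step 2 — from the minimal polynomial, the factor (x − 1) tells us the largest block for λ = 1 has size 1.
Step 3 — with total size 3, 3 blocks, and largest block 1, the block sizes (in nonincreasing order) are [1, 1, 1].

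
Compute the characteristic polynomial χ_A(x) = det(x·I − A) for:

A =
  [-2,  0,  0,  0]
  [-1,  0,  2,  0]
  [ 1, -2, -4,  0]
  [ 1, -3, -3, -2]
x^4 + 8*x^3 + 24*x^2 + 32*x + 16

Expanding det(x·I − A) (e.g. by cofactor expansion or by noting that A is similar to its Jordan form J, which has the same characteristic polynomial as A) gives
  χ_A(x) = x^4 + 8*x^3 + 24*x^2 + 32*x + 16
which factors as (x + 2)^4. The eigenvalues (with algebraic multiplicities) are λ = -2 with multiplicity 4.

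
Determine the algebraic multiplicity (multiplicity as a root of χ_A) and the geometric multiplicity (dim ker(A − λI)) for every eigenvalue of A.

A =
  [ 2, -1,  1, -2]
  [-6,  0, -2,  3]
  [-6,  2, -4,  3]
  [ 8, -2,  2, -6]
λ = -2: alg = 4, geom = 2

Step 1 — factor the characteristic polynomial to read off the algebraic multiplicities:
  χ_A(x) = (x + 2)^4

Step 2 — compute geometric multiplicities via the rank-nullity identity g(λ) = n − rank(A − λI):
  rank(A − (-2)·I) = 2, so dim ker(A − (-2)·I) = n − 2 = 2

Summary:
  λ = -2: algebraic multiplicity = 4, geometric multiplicity = 2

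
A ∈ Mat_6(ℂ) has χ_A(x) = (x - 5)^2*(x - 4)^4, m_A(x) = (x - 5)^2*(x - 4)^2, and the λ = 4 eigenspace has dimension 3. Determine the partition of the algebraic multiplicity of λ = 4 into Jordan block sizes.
Block sizes for λ = 4: [2, 1, 1]

Step 1 — from the characteristic polynomial, algebraic multiplicity of λ = 4 is 4. From dim ker(A − (4)·I) = 3, there are exactly 3 Jordan blocks for λ = 4.
Step 2 — from the minimal polynomial, the factor (x − 4)^2 tells us the largest block for λ = 4 has size 2.
Step 3 — with total size 4, 3 blocks, and largest block 2, the block sizes (in nonincreasing order) are [2, 1, 1].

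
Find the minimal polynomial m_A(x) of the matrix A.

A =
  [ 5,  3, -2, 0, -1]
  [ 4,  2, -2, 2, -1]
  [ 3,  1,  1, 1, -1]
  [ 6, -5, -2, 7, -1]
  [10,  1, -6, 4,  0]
x^2 - 6*x + 9

The characteristic polynomial is χ_A(x) = (x - 3)^5, so the eigenvalues are known. The minimal polynomial is
  m_A(x) = Π_λ (x − λ)^{k_λ}
where k_λ is the size of the *largest* Jordan block for λ (equivalently, the smallest k with (A − λI)^k v = 0 for every generalised eigenvector v of λ).

  λ = 3: largest Jordan block has size 2, contributing (x − 3)^2

So m_A(x) = (x - 3)^2 = x^2 - 6*x + 9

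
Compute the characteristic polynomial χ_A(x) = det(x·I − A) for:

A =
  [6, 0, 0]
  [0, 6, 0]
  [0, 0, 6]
x^3 - 18*x^2 + 108*x - 216

Expanding det(x·I − A) (e.g. by cofactor expansion or by noting that A is similar to its Jordan form J, which has the same characteristic polynomial as A) gives
  χ_A(x) = x^3 - 18*x^2 + 108*x - 216
which factors as (x - 6)^3. The eigenvalues (with algebraic multiplicities) are λ = 6 with multiplicity 3.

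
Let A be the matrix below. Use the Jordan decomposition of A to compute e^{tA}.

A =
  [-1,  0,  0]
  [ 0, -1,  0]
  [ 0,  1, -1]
e^{tA} =
  [exp(-t), 0, 0]
  [0, exp(-t), 0]
  [0, t*exp(-t), exp(-t)]

Strategy: write A = P · J · P⁻¹ where J is a Jordan canonical form, so e^{tA} = P · e^{tJ} · P⁻¹, and e^{tJ} can be computed block-by-block.

A has Jordan form
J =
  [-1,  1,  0]
  [ 0, -1,  0]
  [ 0,  0, -1]
(up to reordering of blocks).

Per-block formulas:
  For a 2×2 Jordan block J_2(-1): exp(t · J_2(-1)) = e^(-1t)·(I + t·N), where N is the 2×2 nilpotent shift.
  For a 1×1 block at λ = -1: exp(t · [-1]) = [e^(-1t)].

After assembling e^{tJ} and conjugating by P, we get:

e^{tA} =
  [exp(-t), 0, 0]
  [0, exp(-t), 0]
  [0, t*exp(-t), exp(-t)]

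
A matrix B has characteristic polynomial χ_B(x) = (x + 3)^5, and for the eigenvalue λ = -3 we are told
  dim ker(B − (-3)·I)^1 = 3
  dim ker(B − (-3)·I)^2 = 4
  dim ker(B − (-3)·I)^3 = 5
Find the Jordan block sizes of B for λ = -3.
Block sizes for λ = -3: [3, 1, 1]

From the dimensions of kernels of powers, the number of Jordan blocks of size at least j is d_j − d_{j−1} where d_j = dim ker(N^j) (with d_0 = 0). Computing the differences gives [3, 1, 1].
The number of blocks of size exactly k is (#blocks of size ≥ k) − (#blocks of size ≥ k + 1), so the partition is: 2 block(s) of size 1, 1 block(s) of size 3.
In nonincreasing order the block sizes are [3, 1, 1].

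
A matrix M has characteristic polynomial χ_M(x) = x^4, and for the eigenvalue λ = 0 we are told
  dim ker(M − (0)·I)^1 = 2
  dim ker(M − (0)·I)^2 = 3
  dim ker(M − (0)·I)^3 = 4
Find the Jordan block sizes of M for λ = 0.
Block sizes for λ = 0: [3, 1]

From the dimensions of kernels of powers, the number of Jordan blocks of size at least j is d_j − d_{j−1} where d_j = dim ker(N^j) (with d_0 = 0). Computing the differences gives [2, 1, 1].
The number of blocks of size exactly k is (#blocks of size ≥ k) − (#blocks of size ≥ k + 1), so the partition is: 1 block(s) of size 1, 1 block(s) of size 3.
In nonincreasing order the block sizes are [3, 1].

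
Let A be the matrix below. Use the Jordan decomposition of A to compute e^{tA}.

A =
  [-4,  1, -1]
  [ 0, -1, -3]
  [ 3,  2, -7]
e^{tA} =
  [-3*t^2*exp(-4*t)/2 + exp(-4*t), t^2*exp(-4*t)/2 + t*exp(-4*t), -t*exp(-4*t)]
  [-9*t^2*exp(-4*t)/2, 3*t^2*exp(-4*t)/2 + 3*t*exp(-4*t) + exp(-4*t), -3*t*exp(-4*t)]
  [-9*t^2*exp(-4*t)/2 + 3*t*exp(-4*t), 3*t^2*exp(-4*t)/2 + 2*t*exp(-4*t), -3*t*exp(-4*t) + exp(-4*t)]

Strategy: write A = P · J · P⁻¹ where J is a Jordan canonical form, so e^{tA} = P · e^{tJ} · P⁻¹, and e^{tJ} can be computed block-by-block.

A has Jordan form
J =
  [-4,  1,  0]
  [ 0, -4,  1]
  [ 0,  0, -4]
(up to reordering of blocks).

Per-block formulas:
  For a 3×3 Jordan block J_3(-4): exp(t · J_3(-4)) = e^(-4t)·(I + t·N + (t^2/2)·N^2), where N is the 3×3 nilpotent shift.

After assembling e^{tJ} and conjugating by P, we get:

e^{tA} =
  [-3*t^2*exp(-4*t)/2 + exp(-4*t), t^2*exp(-4*t)/2 + t*exp(-4*t), -t*exp(-4*t)]
  [-9*t^2*exp(-4*t)/2, 3*t^2*exp(-4*t)/2 + 3*t*exp(-4*t) + exp(-4*t), -3*t*exp(-4*t)]
  [-9*t^2*exp(-4*t)/2 + 3*t*exp(-4*t), 3*t^2*exp(-4*t)/2 + 2*t*exp(-4*t), -3*t*exp(-4*t) + exp(-4*t)]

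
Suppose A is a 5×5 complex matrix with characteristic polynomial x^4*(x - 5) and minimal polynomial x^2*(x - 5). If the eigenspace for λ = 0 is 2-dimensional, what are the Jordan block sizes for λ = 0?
Block sizes for λ = 0: [2, 2]

Step 1 — from the characteristic polynomial, algebraic multiplicity of λ = 0 is 4. From dim ker(A − (0)·I) = 2, there are exactly 2 Jordan blocks for λ = 0.
Step 2 — from the minimal polynomial, the factor (x − 0)^2 tells us the largest block for λ = 0 has size 2.
Step 3 — with total size 4, 2 blocks, and largest block 2, the block sizes (in nonincreasing order) are [2, 2].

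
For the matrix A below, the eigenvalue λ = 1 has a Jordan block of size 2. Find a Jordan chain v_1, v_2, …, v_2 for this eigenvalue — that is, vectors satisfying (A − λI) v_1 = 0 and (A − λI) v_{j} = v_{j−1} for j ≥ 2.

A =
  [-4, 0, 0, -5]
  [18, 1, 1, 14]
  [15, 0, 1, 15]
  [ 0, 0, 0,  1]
A Jordan chain for λ = 1 of length 2:
v_1 = (0, 1, 0, 0)ᵀ
v_2 = (0, 0, 1, 0)ᵀ

Let N = A − (1)·I. We want v_2 with N^2 v_2 = 0 but N^1 v_2 ≠ 0; then v_{j-1} := N · v_j for j = 2, …, 2.

Pick v_2 = (0, 0, 1, 0)ᵀ.
Then v_1 = N · v_2 = (0, 1, 0, 0)ᵀ.

Sanity check: (A − (1)·I) v_1 = (0, 0, 0, 0)ᵀ = 0. ✓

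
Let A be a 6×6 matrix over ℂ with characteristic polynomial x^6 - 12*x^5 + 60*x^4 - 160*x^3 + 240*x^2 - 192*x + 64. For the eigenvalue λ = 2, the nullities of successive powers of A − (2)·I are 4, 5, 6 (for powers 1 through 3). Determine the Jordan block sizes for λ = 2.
Block sizes for λ = 2: [3, 1, 1, 1]

From the dimensions of kernels of powers, the number of Jordan blocks of size at least j is d_j − d_{j−1} where d_j = dim ker(N^j) (with d_0 = 0). Computing the differences gives [4, 1, 1].
The number of blocks of size exactly k is (#blocks of size ≥ k) − (#blocks of size ≥ k + 1), so the partition is: 3 block(s) of size 1, 1 block(s) of size 3.
In nonincreasing order the block sizes are [3, 1, 1, 1].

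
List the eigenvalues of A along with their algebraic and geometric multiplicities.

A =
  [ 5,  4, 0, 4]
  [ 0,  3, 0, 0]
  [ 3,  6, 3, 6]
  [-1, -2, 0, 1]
λ = 3: alg = 4, geom = 3

Step 1 — factor the characteristic polynomial to read off the algebraic multiplicities:
  χ_A(x) = (x - 3)^4

Step 2 — compute geometric multiplicities via the rank-nullity identity g(λ) = n − rank(A − λI):
  rank(A − (3)·I) = 1, so dim ker(A − (3)·I) = n − 1 = 3

Summary:
  λ = 3: algebraic multiplicity = 4, geometric multiplicity = 3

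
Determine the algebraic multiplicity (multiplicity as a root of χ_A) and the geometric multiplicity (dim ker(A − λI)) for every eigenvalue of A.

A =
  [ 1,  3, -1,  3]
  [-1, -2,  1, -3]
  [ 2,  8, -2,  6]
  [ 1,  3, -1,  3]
λ = 0: alg = 4, geom = 2

Step 1 — factor the characteristic polynomial to read off the algebraic multiplicities:
  χ_A(x) = x^4

Step 2 — compute geometric multiplicities via the rank-nullity identity g(λ) = n − rank(A − λI):
  rank(A − (0)·I) = 2, so dim ker(A − (0)·I) = n − 2 = 2

Summary:
  λ = 0: algebraic multiplicity = 4, geometric multiplicity = 2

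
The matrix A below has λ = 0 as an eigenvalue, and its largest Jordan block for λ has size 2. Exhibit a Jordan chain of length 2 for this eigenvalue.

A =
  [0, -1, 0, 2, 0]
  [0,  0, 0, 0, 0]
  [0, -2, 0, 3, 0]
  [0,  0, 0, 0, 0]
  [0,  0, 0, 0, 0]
A Jordan chain for λ = 0 of length 2:
v_1 = (-1, 0, -2, 0, 0)ᵀ
v_2 = (0, 1, 0, 0, 0)ᵀ

Let N = A − (0)·I. We want v_2 with N^2 v_2 = 0 but N^1 v_2 ≠ 0; then v_{j-1} := N · v_j for j = 2, …, 2.

Pick v_2 = (0, 1, 0, 0, 0)ᵀ.
Then v_1 = N · v_2 = (-1, 0, -2, 0, 0)ᵀ.

Sanity check: (A − (0)·I) v_1 = (0, 0, 0, 0, 0)ᵀ = 0. ✓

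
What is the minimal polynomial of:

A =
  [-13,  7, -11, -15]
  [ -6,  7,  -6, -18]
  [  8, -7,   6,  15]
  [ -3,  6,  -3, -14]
x^3 + 9*x^2 + 24*x + 20

The characteristic polynomial is χ_A(x) = (x + 2)^2*(x + 5)^2, so the eigenvalues are known. The minimal polynomial is
  m_A(x) = Π_λ (x − λ)^{k_λ}
where k_λ is the size of the *largest* Jordan block for λ (equivalently, the smallest k with (A − λI)^k v = 0 for every generalised eigenvector v of λ).

  λ = -5: largest Jordan block has size 1, contributing (x + 5)
  λ = -2: largest Jordan block has size 2, contributing (x + 2)^2

So m_A(x) = (x + 2)^2*(x + 5) = x^3 + 9*x^2 + 24*x + 20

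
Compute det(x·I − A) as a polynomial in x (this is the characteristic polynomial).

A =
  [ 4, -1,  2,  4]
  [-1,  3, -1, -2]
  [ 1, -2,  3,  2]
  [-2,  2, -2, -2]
x^4 - 8*x^3 + 24*x^2 - 32*x + 16

Expanding det(x·I − A) (e.g. by cofactor expansion or by noting that A is similar to its Jordan form J, which has the same characteristic polynomial as A) gives
  χ_A(x) = x^4 - 8*x^3 + 24*x^2 - 32*x + 16
which factors as (x - 2)^4. The eigenvalues (with algebraic multiplicities) are λ = 2 with multiplicity 4.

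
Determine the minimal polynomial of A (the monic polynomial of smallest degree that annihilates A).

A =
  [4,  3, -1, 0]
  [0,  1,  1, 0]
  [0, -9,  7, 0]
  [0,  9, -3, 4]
x^2 - 8*x + 16

The characteristic polynomial is χ_A(x) = (x - 4)^4, so the eigenvalues are known. The minimal polynomial is
  m_A(x) = Π_λ (x − λ)^{k_λ}
where k_λ is the size of the *largest* Jordan block for λ (equivalently, the smallest k with (A − λI)^k v = 0 for every generalised eigenvector v of λ).

  λ = 4: largest Jordan block has size 2, contributing (x − 4)^2

So m_A(x) = (x - 4)^2 = x^2 - 8*x + 16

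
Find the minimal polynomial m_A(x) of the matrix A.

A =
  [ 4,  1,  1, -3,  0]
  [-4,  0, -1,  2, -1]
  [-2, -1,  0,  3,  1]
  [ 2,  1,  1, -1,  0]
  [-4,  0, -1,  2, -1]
x^4 - 2*x^3

The characteristic polynomial is χ_A(x) = x^4*(x - 2), so the eigenvalues are known. The minimal polynomial is
  m_A(x) = Π_λ (x − λ)^{k_λ}
where k_λ is the size of the *largest* Jordan block for λ (equivalently, the smallest k with (A − λI)^k v = 0 for every generalised eigenvector v of λ).

  λ = 0: largest Jordan block has size 3, contributing (x − 0)^3
  λ = 2: largest Jordan block has size 1, contributing (x − 2)

So m_A(x) = x^3*(x - 2) = x^4 - 2*x^3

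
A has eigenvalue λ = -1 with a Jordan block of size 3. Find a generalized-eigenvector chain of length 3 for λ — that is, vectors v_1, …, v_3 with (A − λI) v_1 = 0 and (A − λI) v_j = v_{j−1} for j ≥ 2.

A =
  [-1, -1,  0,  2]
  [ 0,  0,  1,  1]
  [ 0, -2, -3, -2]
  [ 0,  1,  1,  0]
A Jordan chain for λ = -1 of length 3:
v_1 = (1, 0, 0, 0)ᵀ
v_2 = (-1, 1, -2, 1)ᵀ
v_3 = (0, 1, 0, 0)ᵀ

Let N = A − (-1)·I. We want v_3 with N^3 v_3 = 0 but N^2 v_3 ≠ 0; then v_{j-1} := N · v_j for j = 3, …, 2.

Pick v_3 = (0, 1, 0, 0)ᵀ.
Then v_2 = N · v_3 = (-1, 1, -2, 1)ᵀ.
Then v_1 = N · v_2 = (1, 0, 0, 0)ᵀ.

Sanity check: (A − (-1)·I) v_1 = (0, 0, 0, 0)ᵀ = 0. ✓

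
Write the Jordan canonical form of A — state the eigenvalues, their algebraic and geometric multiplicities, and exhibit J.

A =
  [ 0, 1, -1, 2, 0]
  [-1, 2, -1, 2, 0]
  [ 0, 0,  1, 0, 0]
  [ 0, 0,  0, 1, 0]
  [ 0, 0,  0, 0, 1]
J_2(1) ⊕ J_1(1) ⊕ J_1(1) ⊕ J_1(1)

The characteristic polynomial is
  det(x·I − A) = x^5 - 5*x^4 + 10*x^3 - 10*x^2 + 5*x - 1 = (x - 1)^5

Eigenvalues and multiplicities (the geometric multiplicity of λ is n − rank(A − λI), which equals the number of Jordan blocks for λ):
  λ = 1: algebraic multiplicity = 5, geometric multiplicity = 4

Determining the block sizes for each eigenvalue:
  λ = 1: 4 blocks summing to 5 forces exactly one block of size 2 and the rest size 1 → block sizes [2, 1, 1, 1]

Assembling the blocks gives a Jordan form
J =
  [1, 1, 0, 0, 0]
  [0, 1, 0, 0, 0]
  [0, 0, 1, 0, 0]
  [0, 0, 0, 1, 0]
  [0, 0, 0, 0, 1]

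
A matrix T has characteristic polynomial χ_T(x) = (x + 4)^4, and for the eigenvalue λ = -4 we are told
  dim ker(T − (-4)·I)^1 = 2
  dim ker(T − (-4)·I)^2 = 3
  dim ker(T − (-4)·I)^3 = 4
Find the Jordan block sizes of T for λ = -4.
Block sizes for λ = -4: [3, 1]

From the dimensions of kernels of powers, the number of Jordan blocks of size at least j is d_j − d_{j−1} where d_j = dim ker(N^j) (with d_0 = 0). Computing the differences gives [2, 1, 1].
The number of blocks of size exactly k is (#blocks of size ≥ k) − (#blocks of size ≥ k + 1), so the partition is: 1 block(s) of size 1, 1 block(s) of size 3.
In nonincreasing order the block sizes are [3, 1].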